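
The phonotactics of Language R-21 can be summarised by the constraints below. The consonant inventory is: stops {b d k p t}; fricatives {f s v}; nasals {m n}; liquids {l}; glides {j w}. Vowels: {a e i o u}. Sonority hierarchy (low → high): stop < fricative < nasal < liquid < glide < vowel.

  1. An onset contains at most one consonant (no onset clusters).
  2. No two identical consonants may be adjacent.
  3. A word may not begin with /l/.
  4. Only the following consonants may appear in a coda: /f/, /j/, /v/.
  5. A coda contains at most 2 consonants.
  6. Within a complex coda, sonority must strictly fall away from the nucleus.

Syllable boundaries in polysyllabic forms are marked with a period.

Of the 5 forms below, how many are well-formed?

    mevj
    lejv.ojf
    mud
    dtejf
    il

mevj — violates constraint 6: syllable 1 coda /vj/: /v/ (fricative, 2) → /j/ (glide, 5) does not fall → ill-formed
lejv.ojf — violates constraint 3: word begins with /l/ → ill-formed
mud — violates constraint 4: syllable 1 coda contains /d/, which is not a licensed coda consonant → ill-formed
dtejf — violates constraint 1: syllable 1 onset /dt/ has 2 consonants (> 1) → ill-formed
il — violates constraint 4: syllable 1 coda contains /l/, which is not a licensed coda consonant → ill-formed
No form is well-formed → 0.

0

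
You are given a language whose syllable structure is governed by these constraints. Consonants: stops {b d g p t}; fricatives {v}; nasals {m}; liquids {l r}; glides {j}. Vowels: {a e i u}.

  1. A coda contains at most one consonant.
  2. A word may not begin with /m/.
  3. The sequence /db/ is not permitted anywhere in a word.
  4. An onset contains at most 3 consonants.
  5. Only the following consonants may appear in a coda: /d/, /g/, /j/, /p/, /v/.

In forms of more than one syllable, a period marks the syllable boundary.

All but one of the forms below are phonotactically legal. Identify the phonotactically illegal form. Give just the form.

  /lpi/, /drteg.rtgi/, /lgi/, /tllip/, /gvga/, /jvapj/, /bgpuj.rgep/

/jvapj/

/lpi/ — σ1 onset /lp/ (2C), coda /∅/ ok → phonotactically legal
/drteg.rtgi/ — σ1 onset /drt/ (3C), coda /g/ ok; σ2 onset /rtg/ (3C), coda /∅/ ok → phonotactically legal
/lgi/ — σ1 onset /lg/ (2C), coda /∅/ ok → phonotactically legal
/tllip/ — σ1 onset /tll/ (3C), coda /p/ ok → phonotactically legal
/gvga/ — σ1 onset /gvg/ (3C), coda /∅/ ok → phonotactically legal
/jvapj/ — violates constraint 1: syllable 1 coda /pj/ has 2 consonants (> 1) → phonotactically illegal
/bgpuj.rgep/ — σ1 onset /bgp/ (3C), coda /j/ ok; σ2 onset /rg/ (2C), coda /p/ ok → phonotactically legal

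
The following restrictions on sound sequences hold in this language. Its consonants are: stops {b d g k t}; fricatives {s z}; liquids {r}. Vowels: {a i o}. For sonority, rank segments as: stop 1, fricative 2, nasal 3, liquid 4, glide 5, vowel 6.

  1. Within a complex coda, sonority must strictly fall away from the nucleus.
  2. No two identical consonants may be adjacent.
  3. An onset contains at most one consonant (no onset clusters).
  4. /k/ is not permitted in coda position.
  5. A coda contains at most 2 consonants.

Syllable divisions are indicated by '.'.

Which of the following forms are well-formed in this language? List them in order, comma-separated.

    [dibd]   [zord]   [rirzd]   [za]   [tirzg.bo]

[dibd] — violates constraint 1: syllable 1 coda /bd/: /b/ (stop, 1) → /d/ (stop, 1) does not fall → ill-formed
[zord] — σ1 onset /z/, coda /rd/ (4→1 falls) ok → well-formed
[rirzd] — violates constraint 5: syllable 1 coda /rzd/ has 3 consonants (> 2) → ill-formed
[za] — σ1 onset /z/, coda /∅/ ok → well-formed
[tirzg.bo] — violates constraint 5: syllable 1 coda /rzg/ has 3 consonants (> 2) → ill-formed

[zord], [za]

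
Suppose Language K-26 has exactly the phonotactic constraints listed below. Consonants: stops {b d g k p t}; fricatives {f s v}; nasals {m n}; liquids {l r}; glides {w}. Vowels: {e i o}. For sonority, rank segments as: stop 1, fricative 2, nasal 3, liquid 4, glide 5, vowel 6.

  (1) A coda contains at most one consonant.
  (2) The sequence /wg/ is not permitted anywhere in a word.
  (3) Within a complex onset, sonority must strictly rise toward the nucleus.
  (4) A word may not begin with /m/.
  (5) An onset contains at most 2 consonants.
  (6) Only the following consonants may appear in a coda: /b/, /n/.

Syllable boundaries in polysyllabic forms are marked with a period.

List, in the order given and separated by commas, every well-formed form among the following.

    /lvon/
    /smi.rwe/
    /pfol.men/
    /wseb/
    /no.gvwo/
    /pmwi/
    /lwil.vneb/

/smi.rwe/

/lvon/ — violates constraint 3: syllable 1 onset /lv/: /l/ (liquid, 4) → /v/ (fricative, 2) does not rise → ill-formed
/smi.rwe/ — σ1 onset /sm/ (2→3 rises), coda /∅/ ok; σ2 onset /rw/ (4→5 rises), coda /∅/ ok → well-formed
/pfol.men/ — violates constraint 6: syllable 1 coda contains /l/, which is not a licensed coda consonant → ill-formed
/wseb/ — violates constraint 3: syllable 1 onset /ws/: /w/ (glide, 5) → /s/ (fricative, 2) does not rise → ill-formed
/no.gvwo/ — violates constraint 5: syllable 2 onset /gvw/ has 3 consonants (> 2) → ill-formed
/pmwi/ — violates constraint 5: syllable 1 onset /pmw/ has 3 consonants (> 2) → ill-formed
/lwil.vneb/ — violates constraint 6: syllable 1 coda contains /l/, which is not a licensed coda consonant → ill-formed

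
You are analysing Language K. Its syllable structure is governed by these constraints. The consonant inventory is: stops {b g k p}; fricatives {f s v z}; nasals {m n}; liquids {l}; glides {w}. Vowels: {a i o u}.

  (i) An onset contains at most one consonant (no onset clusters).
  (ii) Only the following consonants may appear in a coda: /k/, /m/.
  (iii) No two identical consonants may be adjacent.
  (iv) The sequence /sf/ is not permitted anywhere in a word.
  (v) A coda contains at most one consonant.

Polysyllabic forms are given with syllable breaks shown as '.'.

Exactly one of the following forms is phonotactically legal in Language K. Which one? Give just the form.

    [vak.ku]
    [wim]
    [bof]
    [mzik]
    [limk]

[wim]

[vak.ku] — violates constraint (iii): adjacent identical consonants /kk/ → phonotactically illegal
[wim] — σ1 onset /w/, coda /m/ ok → phonotactically legal
[bof] — violates constraint (ii): syllable 1 coda contains /f/, which is not a licensed coda consonant → phonotactically illegal
[mzik] — violates constraint (i): syllable 1 onset /mz/ has 2 consonants (> 1) → phonotactically illegal
[limk] — violates constraint (v): syllable 1 coda /mk/ has 2 consonants (> 1) → phonotactically illegal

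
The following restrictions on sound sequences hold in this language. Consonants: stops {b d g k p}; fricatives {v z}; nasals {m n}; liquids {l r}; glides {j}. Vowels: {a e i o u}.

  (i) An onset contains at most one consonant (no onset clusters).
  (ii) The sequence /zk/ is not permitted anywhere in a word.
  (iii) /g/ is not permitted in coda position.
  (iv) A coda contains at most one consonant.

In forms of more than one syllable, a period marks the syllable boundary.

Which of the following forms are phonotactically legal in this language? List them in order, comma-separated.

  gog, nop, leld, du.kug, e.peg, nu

gog — violates constraint (iii): syllable 1 coda contains /g/ → phonotactically illegal
nop — σ1 onset /n/, coda /p/ ok → phonotactically legal
leld — violates constraint (iv): syllable 1 coda /ld/ has 2 consonants (> 1) → phonotactically illegal
du.kug — violates constraint (iii): syllable 2 coda contains /g/ → phonotactically illegal
e.peg — violates constraint (iii): syllable 2 coda contains /g/ → phonotactically illegal
nu — σ1 onset /n/, coda /∅/ ok → phonotactically legal

nop, nu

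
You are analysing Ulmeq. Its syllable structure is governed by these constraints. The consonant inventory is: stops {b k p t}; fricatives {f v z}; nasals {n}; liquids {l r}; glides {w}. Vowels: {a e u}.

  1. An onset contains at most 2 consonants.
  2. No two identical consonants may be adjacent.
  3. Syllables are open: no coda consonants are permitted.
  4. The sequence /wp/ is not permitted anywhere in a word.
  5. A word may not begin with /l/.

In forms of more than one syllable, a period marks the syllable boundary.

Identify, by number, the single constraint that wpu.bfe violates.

4

wpu.bfe: contains banned sequence /wp/.
This is a violation of constraint 4: "The sequence /wp/ is not permitted anywhere in a word."
The remaining constraints (1, 2, 3, 5) are satisfied.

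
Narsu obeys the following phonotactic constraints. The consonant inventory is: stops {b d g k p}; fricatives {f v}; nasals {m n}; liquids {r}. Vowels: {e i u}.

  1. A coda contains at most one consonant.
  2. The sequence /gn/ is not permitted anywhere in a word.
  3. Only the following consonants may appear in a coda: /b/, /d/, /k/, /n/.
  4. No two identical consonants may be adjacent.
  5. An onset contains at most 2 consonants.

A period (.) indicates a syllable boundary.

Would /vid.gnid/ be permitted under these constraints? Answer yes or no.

/vid.gnid/ — violates constraint 2: contains banned sequence /gn/ → not permitted

no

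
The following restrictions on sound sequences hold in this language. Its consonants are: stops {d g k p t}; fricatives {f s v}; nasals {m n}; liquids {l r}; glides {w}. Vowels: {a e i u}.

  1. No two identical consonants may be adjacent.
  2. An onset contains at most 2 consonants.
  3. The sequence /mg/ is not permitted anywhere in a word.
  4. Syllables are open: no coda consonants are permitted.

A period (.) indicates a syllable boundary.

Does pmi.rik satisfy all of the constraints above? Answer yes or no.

no

pmi.rik — violates constraint 4: syllable 2 coda /k/ has 1 consonant (> 0) → phonotactically illegal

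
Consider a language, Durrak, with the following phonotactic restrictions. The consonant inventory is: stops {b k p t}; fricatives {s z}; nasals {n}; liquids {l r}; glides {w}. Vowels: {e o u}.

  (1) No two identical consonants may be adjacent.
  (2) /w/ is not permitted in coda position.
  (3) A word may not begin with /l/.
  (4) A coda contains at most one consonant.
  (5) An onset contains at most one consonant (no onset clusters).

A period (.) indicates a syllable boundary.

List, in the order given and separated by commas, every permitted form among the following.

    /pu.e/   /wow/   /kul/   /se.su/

/pu.e/ — σ1 onset /p/, coda /∅/ ok; σ2 onset /∅/, coda /∅/ ok → permitted
/wow/ — violates constraint 2: syllable 1 coda contains /w/ → not permitted
/kul/ — σ1 onset /k/, coda /l/ ok → permitted
/se.su/ — σ1 onset /s/, coda /∅/ ok; σ2 onset /s/, coda /∅/ ok → permitted

/pu.e/, /kul/, /se.su/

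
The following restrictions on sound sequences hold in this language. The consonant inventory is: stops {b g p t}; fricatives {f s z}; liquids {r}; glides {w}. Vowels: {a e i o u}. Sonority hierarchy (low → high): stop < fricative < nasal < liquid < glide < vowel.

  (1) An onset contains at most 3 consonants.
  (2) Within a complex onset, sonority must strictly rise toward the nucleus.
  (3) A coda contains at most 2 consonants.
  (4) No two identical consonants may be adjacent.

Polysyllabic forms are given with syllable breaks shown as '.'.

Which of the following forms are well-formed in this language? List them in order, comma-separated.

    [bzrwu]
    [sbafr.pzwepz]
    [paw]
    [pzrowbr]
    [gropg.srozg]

[bzrwu] — violates constraint 1: syllable 1 onset /bzrw/ has 4 consonants (> 3) → ill-formed
[sbafr.pzwepz] — violates constraint 2: syllable 1 onset /sb/: /s/ (fricative, 2) → /b/ (stop, 1) does not rise → ill-formed
[paw] — σ1 onset /p/, coda /w/ ok → well-formed
[pzrowbr] — violates constraint 3: syllable 1 coda /wbr/ has 3 consonants (> 2) → ill-formed
[gropg.srozg] — σ1 onset /gr/ (1→4 rises), coda /pg/ (2C) ok; σ2 onset /sr/ (2→4 rises), coda /zg/ (2C) ok → well-formed

[paw], [gropg.srozg]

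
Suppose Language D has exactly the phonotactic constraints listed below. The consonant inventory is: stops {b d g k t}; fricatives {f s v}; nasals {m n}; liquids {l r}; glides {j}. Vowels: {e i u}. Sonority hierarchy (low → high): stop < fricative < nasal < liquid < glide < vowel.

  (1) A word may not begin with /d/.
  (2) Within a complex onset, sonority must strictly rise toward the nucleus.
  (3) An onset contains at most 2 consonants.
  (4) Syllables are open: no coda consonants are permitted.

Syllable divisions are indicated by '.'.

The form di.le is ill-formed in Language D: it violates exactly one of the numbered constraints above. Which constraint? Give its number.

1

di.le: word begins with /d/.
This is a violation of constraint 1: "A word may not begin with /d/."
The remaining constraints (2, 3, 4) are satisfied.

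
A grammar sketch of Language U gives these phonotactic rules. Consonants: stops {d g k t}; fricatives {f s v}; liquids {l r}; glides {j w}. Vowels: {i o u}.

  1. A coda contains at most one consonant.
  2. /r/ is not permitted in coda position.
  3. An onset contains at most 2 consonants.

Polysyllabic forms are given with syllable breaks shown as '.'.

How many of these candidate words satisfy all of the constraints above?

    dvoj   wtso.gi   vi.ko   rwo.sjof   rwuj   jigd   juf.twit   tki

dvoj — σ1 onset /dv/ (2C), coda /j/ ok → permitted
wtso.gi — violates constraint 3: syllable 1 onset /wts/ has 3 consonants (> 2) → not permitted
vi.ko — σ1 onset /v/, coda /∅/ ok; σ2 onset /k/, coda /∅/ ok → permitted
rwo.sjof — σ1 onset /rw/ (2C), coda /∅/ ok; σ2 onset /sj/ (2C), coda /f/ ok → permitted
rwuj — σ1 onset /rw/ (2C), coda /j/ ok → permitted
jigd — violates constraint 1: syllable 1 coda /gd/ has 2 consonants (> 1) → not permitted
juf.twit — σ1 onset /j/, coda /f/ ok; σ2 onset /tw/ (2C), coda /t/ ok → permitted
tki — σ1 onset /tk/ (2C), coda /∅/ ok → permitted
Permitted: dvoj, vi.ko, rwo.sjof, rwuj, juf.twit, tki → 6.

6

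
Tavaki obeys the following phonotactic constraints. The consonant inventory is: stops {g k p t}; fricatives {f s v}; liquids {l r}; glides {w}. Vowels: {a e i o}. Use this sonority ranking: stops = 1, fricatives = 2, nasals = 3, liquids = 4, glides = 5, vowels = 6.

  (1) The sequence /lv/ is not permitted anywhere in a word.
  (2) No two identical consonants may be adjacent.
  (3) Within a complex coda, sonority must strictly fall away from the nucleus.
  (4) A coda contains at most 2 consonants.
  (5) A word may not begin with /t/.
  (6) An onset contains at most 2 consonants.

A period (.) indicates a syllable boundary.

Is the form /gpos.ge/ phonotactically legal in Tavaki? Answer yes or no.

yes

/gpos.ge/ — σ1 onset /gp/ (2C), coda /s/ ok; σ2 onset /g/, coda /∅/ ok → phonotactically legal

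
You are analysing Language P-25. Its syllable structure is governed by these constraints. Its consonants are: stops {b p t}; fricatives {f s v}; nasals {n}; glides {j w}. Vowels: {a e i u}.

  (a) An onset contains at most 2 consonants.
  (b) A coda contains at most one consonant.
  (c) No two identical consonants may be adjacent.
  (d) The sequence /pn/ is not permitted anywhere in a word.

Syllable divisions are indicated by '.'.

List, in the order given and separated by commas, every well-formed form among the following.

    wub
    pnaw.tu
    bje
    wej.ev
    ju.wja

wub — σ1 onset /w/, coda /b/ ok → well-formed
pnaw.tu — violates constraint (d): contains banned sequence /pn/ → ill-formed
bje — σ1 onset /bj/ (2C), coda /∅/ ok → well-formed
wej.ev — σ1 onset /w/, coda /j/ ok; σ2 onset /∅/, coda /v/ ok → well-formed
ju.wja — σ1 onset /j/, coda /∅/ ok; σ2 onset /wj/ (2C), coda /∅/ ok → well-formed

wub, bje, wej.ev, ju.wja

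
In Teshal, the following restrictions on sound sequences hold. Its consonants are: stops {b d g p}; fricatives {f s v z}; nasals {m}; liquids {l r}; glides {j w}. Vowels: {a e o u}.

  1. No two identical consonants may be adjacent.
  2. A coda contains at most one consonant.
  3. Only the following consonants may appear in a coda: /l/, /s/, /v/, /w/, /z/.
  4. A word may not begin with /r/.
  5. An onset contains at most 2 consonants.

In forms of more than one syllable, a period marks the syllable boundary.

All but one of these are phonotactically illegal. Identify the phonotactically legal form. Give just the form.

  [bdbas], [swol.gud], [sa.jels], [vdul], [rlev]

[bdbas] — violates constraint 5: syllable 1 onset /bdb/ has 3 consonants (> 2) → phonotactically illegal
[swol.gud] — violates constraint 3: syllable 2 coda contains /d/, which is not a licensed coda consonant → phonotactically illegal
[sa.jels] — violates constraint 2: syllable 2 coda /ls/ has 2 consonants (> 1) → phonotactically illegal
[vdul] — σ1 onset /vd/ (2C), coda /l/ ok → phonotactically legal
[rlev] — violates constraint 4: word begins with /r/ → phonotactically illegal

[vdul]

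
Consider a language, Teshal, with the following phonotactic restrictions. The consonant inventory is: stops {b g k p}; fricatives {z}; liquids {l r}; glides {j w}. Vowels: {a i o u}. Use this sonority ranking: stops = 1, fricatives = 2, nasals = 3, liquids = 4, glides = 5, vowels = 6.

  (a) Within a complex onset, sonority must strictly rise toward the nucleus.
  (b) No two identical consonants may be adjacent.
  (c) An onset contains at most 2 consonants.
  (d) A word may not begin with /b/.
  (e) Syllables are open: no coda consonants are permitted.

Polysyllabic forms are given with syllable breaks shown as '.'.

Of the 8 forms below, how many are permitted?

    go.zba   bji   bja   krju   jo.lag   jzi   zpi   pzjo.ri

go.zba — violates constraint (a): syllable 2 onset /zb/: /z/ (fricative, 2) → /b/ (stop, 1) does not rise → not permitted
bji — violates constraint (d): word begins with /b/ → not permitted
bja — violates constraint (d): word begins with /b/ → not permitted
krju — violates constraint (c): syllable 1 onset /krj/ has 3 consonants (> 2) → not permitted
jo.lag — violates constraint (e): syllable 2 coda /g/ has 1 consonant (> 0) → not permitted
jzi — violates constraint (a): syllable 1 onset /jz/: /j/ (glide, 5) → /z/ (fricative, 2) does not rise → not permitted
zpi — violates constraint (a): syllable 1 onset /zp/: /z/ (fricative, 2) → /p/ (stop, 1) does not rise → not permitted
pzjo.ri — violates constraint (c): syllable 1 onset /pzj/ has 3 consonants (> 2) → not permitted
No form is permitted → 0.

0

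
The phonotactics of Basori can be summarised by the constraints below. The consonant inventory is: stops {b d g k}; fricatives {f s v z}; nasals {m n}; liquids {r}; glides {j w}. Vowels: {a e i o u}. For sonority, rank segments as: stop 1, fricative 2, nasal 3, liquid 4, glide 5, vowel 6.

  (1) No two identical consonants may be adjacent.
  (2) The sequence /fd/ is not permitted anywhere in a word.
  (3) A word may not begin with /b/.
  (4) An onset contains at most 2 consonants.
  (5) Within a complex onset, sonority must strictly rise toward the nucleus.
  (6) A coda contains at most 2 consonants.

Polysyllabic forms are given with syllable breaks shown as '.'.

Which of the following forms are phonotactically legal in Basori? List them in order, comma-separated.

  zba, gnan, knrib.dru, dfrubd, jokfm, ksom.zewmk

gnan

zba — violates constraint 5: syllable 1 onset /zb/: /z/ (fricative, 2) → /b/ (stop, 1) does not rise → phonotactically illegal
gnan — σ1 onset /gn/ (1→3 rises), coda /n/ ok → phonotactically legal
knrib.dru — violates constraint 4: syllable 1 onset /knr/ has 3 consonants (> 2) → phonotactically illegal
dfrubd — violates constraint 4: syllable 1 onset /dfr/ has 3 consonants (> 2) → phonotactically illegal
jokfm — violates constraint 6: syllable 1 coda /kfm/ has 3 consonants (> 2) → phonotactically illegal
ksom.zewmk — violates constraint 6: syllable 2 coda /wmk/ has 3 consonants (> 2) → phonotactically illegal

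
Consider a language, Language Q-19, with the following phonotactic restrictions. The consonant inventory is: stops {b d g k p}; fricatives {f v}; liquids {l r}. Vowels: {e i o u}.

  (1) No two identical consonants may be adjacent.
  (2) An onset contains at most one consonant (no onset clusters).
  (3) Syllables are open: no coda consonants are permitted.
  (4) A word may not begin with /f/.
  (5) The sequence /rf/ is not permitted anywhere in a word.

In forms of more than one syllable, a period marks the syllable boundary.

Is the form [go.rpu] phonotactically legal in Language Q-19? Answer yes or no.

no

[go.rpu] — violates constraint 2: syllable 2 onset /rp/ has 2 consonants (> 1) → phonotactically illegal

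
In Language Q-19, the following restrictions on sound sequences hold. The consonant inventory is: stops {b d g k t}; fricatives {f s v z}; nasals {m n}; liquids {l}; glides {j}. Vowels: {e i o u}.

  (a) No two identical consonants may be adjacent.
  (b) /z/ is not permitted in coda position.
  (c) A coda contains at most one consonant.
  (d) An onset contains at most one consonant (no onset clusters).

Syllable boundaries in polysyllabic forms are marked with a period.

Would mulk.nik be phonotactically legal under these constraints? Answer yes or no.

no

mulk.nik — violates constraint (c): syllable 1 coda /lk/ has 2 consonants (> 1) → phonotactically illegal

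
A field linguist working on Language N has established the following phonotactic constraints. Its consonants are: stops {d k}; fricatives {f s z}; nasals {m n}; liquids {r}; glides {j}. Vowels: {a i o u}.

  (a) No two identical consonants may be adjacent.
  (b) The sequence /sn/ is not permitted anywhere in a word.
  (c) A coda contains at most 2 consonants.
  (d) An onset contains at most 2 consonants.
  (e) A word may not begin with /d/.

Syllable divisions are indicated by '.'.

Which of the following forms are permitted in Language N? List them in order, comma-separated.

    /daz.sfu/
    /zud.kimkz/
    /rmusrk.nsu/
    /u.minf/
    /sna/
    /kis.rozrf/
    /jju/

/daz.sfu/ — violates constraint (e): word begins with /d/ → not permitted
/zud.kimkz/ — violates constraint (c): syllable 2 coda /mkz/ has 3 consonants (> 2) → not permitted
/rmusrk.nsu/ — violates constraint (c): syllable 1 coda /srk/ has 3 consonants (> 2) → not permitted
/u.minf/ — σ1 onset /∅/, coda /∅/ ok; σ2 onset /m/, coda /nf/ (2C) ok → permitted
/sna/ — violates constraint (b): contains banned sequence /sn/ → not permitted
/kis.rozrf/ — violates constraint (c): syllable 2 coda /zrf/ has 3 consonants (> 2) → not permitted
/jju/ — violates constraint (a): adjacent identical consonants /jj/ → not permitted

/u.minf/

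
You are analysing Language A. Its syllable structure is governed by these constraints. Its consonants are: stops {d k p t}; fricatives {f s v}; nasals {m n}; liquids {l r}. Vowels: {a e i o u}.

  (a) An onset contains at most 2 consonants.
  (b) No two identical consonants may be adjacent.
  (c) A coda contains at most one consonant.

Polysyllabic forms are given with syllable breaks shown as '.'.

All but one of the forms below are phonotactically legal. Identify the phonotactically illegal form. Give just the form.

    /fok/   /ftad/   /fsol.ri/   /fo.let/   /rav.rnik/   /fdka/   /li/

/fok/ — σ1 onset /f/, coda /k/ ok → phonotactically legal
/ftad/ — σ1 onset /ft/ (2C), coda /d/ ok → phonotactically legal
/fsol.ri/ — σ1 onset /fs/ (2C), coda /l/ ok; σ2 onset /r/, coda /∅/ ok → phonotactically legal
/fo.let/ — σ1 onset /f/, coda /∅/ ok; σ2 onset /l/, coda /t/ ok → phonotactically legal
/rav.rnik/ — σ1 onset /r/, coda /v/ ok; σ2 onset /rn/ (2C), coda /k/ ok → phonotactically legal
/fdka/ — violates constraint (a): syllable 1 onset /fdk/ has 3 consonants (> 2) → phonotactically illegal
/li/ — σ1 onset /l/, coda /∅/ ok → phonotactically legal

/fdka/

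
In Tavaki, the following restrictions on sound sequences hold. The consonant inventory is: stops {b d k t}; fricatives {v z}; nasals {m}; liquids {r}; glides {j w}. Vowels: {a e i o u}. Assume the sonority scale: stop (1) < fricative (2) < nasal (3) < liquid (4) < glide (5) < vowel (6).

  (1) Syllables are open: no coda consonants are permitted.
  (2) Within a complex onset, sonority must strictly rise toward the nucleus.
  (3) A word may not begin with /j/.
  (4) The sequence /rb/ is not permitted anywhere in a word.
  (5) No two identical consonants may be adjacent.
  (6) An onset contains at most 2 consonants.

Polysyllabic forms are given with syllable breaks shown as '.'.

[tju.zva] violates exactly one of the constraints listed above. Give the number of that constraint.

[tju.zva]: syllable 2 onset /zv/: /z/ (fricative, 2) → /v/ (fricative, 2) does not rise.
This is a violation of constraint 2: "Within a complex onset, sonority must strictly rise toward the nucleus."
The remaining constraints (1, 3, 4, 5, 6) are satisfied.

2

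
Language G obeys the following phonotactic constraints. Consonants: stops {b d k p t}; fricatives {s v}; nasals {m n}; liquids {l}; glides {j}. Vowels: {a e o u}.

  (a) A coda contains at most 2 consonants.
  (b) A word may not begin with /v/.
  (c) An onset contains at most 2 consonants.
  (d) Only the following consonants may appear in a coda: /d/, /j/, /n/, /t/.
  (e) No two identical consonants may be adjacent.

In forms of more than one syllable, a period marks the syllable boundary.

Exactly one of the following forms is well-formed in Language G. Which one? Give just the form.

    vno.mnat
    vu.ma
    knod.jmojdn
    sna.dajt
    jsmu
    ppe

vno.mnat — violates constraint (b): word begins with /v/ → ill-formed
vu.ma — violates constraint (b): word begins with /v/ → ill-formed
knod.jmojdn — violates constraint (a): syllable 2 coda /jdn/ has 3 consonants (> 2) → ill-formed
sna.dajt — σ1 onset /sn/ (2C), coda /∅/ ok; σ2 onset /d/, coda /jt/ (2C) ok → well-formed
jsmu — violates constraint (c): syllable 1 onset /jsm/ has 3 consonants (> 2) → ill-formed
ppe — violates constraint (e): adjacent identical consonants /pp/ → ill-formed

sna.dajt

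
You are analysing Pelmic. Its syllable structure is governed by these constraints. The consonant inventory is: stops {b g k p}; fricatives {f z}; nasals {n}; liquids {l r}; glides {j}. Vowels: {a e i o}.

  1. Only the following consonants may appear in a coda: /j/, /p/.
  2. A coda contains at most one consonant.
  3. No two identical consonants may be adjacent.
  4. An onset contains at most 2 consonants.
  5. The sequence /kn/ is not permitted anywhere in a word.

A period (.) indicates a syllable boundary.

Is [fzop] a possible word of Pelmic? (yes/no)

[fzop] — σ1 onset /fz/ (2C), coda /p/ ok → well-formed

yes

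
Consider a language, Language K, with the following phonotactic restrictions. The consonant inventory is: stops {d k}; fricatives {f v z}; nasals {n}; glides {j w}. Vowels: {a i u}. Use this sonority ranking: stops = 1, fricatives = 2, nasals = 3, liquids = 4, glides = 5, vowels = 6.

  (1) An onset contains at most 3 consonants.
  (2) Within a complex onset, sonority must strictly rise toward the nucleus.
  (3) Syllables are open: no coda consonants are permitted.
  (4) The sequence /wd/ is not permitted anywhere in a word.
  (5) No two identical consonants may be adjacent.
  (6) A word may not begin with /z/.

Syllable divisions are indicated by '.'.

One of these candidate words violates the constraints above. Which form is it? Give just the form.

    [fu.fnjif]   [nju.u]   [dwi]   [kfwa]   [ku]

[fu.fnjif]

[fu.fnjif] — violates constraint 3: syllable 2 coda /f/ has 1 consonant (> 0) → ill-formed
[nju.u] — σ1 onset /nj/ (3→5 rises), coda /∅/ ok; σ2 onset /∅/, coda /∅/ ok → well-formed
[dwi] — σ1 onset /dw/ (1→5 rises), coda /∅/ ok → well-formed
[kfwa] — σ1 onset /kfw/ (1→2→5 rises), coda /∅/ ok → well-formed
[ku] — σ1 onset /k/, coda /∅/ ok → well-formed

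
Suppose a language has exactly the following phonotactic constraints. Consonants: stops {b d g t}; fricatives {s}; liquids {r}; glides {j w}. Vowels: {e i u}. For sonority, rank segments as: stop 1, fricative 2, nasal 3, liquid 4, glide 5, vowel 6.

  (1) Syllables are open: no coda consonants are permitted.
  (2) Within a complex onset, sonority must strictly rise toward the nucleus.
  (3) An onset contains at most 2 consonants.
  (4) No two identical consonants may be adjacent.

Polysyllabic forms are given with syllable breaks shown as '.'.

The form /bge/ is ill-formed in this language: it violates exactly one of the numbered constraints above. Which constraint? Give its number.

/bge/: syllable 1 onset /bg/: /b/ (stop, 1) → /g/ (stop, 1) does not rise.
This is a violation of constraint 2: "Within a complex onset, sonority must strictly rise toward the nucleus."
The remaining constraints (1, 3, 4) are satisfied.

2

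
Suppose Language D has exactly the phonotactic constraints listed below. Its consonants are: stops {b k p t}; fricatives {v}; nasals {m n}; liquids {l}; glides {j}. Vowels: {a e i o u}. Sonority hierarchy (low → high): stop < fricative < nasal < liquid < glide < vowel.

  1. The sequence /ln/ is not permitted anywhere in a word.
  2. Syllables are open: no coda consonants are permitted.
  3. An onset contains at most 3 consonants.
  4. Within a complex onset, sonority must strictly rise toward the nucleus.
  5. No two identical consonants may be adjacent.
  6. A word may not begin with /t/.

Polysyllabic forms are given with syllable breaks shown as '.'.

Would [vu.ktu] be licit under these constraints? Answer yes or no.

no

[vu.ktu] — violates constraint 4: syllable 2 onset /kt/: /k/ (stop, 1) → /t/ (stop, 1) does not rise → illicit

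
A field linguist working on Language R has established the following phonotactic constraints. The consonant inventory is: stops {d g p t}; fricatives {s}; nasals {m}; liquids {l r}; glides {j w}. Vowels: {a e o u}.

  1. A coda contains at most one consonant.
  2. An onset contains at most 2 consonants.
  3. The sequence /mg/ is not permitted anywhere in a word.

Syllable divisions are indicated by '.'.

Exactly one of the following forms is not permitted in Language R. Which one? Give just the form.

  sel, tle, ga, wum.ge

sel — σ1 onset /s/, coda /l/ ok → permitted
tle — σ1 onset /tl/ (2C), coda /∅/ ok → permitted
ga — σ1 onset /g/, coda /∅/ ok → permitted
wum.ge — violates constraint 3: contains banned sequence /mg/ → not permitted

wum.ge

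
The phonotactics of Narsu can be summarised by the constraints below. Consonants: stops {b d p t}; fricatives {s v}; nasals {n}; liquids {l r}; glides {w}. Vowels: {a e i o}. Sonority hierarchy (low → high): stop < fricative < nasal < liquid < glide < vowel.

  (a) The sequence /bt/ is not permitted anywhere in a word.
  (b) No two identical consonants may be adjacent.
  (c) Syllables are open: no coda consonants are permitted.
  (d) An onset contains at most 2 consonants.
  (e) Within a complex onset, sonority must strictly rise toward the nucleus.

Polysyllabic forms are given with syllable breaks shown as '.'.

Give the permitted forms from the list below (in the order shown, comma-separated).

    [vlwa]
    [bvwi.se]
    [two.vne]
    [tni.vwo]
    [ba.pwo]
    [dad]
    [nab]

[vlwa] — violates constraint (d): syllable 1 onset /vlw/ has 3 consonants (> 2) → not permitted
[bvwi.se] — violates constraint (d): syllable 1 onset /bvw/ has 3 consonants (> 2) → not permitted
[two.vne] — σ1 onset /tw/ (1→5 rises), coda /∅/ ok; σ2 onset /vn/ (2→3 rises), coda /∅/ ok → permitted
[tni.vwo] — σ1 onset /tn/ (1→3 rises), coda /∅/ ok; σ2 onset /vw/ (2→5 rises), coda /∅/ ok → permitted
[ba.pwo] — σ1 onset /b/, coda /∅/ ok; σ2 onset /pw/ (1→5 rises), coda /∅/ ok → permitted
[dad] — violates constraint (c): syllable 1 coda /d/ has 1 consonant (> 0) → not permitted
[nab] — violates constraint (c): syllable 1 coda /b/ has 1 consonant (> 0) → not permitted

[two.vne], [tni.vwo], [ba.pwo]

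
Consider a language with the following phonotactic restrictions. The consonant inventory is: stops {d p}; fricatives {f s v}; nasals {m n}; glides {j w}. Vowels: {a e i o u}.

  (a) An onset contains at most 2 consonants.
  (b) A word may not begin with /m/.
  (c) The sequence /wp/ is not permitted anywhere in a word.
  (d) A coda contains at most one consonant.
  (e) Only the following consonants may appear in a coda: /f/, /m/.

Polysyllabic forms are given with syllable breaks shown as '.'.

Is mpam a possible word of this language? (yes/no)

mpam — violates constraint (b): word begins with /m/ → not permitted

no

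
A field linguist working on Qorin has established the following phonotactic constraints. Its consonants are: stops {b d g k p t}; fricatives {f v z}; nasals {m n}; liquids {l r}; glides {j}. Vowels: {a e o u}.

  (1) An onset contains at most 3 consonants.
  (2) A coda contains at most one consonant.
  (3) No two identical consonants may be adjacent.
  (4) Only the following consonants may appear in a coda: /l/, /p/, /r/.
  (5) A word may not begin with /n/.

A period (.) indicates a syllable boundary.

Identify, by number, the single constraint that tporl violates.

2

tporl: syllable 1 coda /rl/ has 2 consonants (> 1).
This is a violation of constraint 2: "A coda contains at most one consonant."
The remaining constraints (1, 3, 4, 5) are satisfied.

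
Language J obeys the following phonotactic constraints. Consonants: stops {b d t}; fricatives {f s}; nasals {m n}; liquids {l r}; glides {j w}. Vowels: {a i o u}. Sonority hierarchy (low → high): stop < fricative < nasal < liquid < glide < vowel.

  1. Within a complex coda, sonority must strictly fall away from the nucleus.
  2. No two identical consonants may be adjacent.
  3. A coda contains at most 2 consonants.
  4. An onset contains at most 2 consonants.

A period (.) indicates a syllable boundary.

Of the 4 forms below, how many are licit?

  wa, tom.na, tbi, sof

wa — σ1 onset /w/, coda /∅/ ok → licit
tom.na — σ1 onset /t/, coda /m/ ok; σ2 onset /n/, coda /∅/ ok → licit
tbi — σ1 onset /tb/ (2C), coda /∅/ ok → licit
sof — σ1 onset /s/, coda /f/ ok → licit
Licit: wa, tom.na, tbi, sof → 4.

4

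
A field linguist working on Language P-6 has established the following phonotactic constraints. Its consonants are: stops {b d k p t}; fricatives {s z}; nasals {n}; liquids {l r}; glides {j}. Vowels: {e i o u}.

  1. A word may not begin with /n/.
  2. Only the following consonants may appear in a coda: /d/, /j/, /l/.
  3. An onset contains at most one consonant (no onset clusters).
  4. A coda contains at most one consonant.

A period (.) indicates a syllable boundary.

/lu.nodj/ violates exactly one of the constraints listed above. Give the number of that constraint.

4

/lu.nodj/: syllable 2 coda /dj/ has 2 consonants (> 1).
This is a violation of constraint 4: "A coda contains at most one consonant."
The remaining constraints (1, 2, 3) are satisfied.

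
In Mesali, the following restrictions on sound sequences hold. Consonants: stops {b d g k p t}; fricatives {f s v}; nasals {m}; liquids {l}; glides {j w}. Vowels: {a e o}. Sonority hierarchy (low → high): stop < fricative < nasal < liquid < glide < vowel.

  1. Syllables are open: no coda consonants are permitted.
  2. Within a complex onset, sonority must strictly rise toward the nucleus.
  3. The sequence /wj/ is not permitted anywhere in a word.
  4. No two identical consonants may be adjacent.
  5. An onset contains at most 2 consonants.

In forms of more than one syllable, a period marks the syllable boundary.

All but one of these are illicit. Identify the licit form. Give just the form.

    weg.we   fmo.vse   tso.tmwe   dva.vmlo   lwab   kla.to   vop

kla.to

weg.we — violates constraint 1: syllable 1 coda /g/ has 1 consonant (> 0) → illicit
fmo.vse — violates constraint 2: syllable 2 onset /vs/: /v/ (fricative, 2) → /s/ (fricative, 2) does not rise → illicit
tso.tmwe — violates constraint 5: syllable 2 onset /tmw/ has 3 consonants (> 2) → illicit
dva.vmlo — violates constraint 5: syllable 2 onset /vml/ has 3 consonants (> 2) → illicit
lwab — violates constraint 1: syllable 1 coda /b/ has 1 consonant (> 0) → illicit
kla.to — σ1 onset /kl/ (1→4 rises), coda /∅/ ok; σ2 onset /t/, coda /∅/ ok → licit
vop — violates constraint 1: syllable 1 coda /p/ has 1 consonant (> 0) → illicit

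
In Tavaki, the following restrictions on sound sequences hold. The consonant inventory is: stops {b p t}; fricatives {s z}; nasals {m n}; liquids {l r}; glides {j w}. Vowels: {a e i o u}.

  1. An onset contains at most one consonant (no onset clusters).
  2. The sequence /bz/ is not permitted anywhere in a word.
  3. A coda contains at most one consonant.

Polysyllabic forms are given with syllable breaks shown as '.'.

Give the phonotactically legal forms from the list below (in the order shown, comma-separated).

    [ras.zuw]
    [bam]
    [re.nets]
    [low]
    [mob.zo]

[ras.zuw], [bam], [low]

[ras.zuw] — σ1 onset /r/, coda /s/ ok; σ2 onset /z/, coda /w/ ok → phonotactically legal
[bam] — σ1 onset /b/, coda /m/ ok → phonotactically legal
[re.nets] — violates constraint 3: syllable 2 coda /ts/ has 2 consonants (> 1) → phonotactically illegal
[low] — σ1 onset /l/, coda /w/ ok → phonotactically legal
[mob.zo] — violates constraint 2: contains banned sequence /bz/ → phonotactically illegal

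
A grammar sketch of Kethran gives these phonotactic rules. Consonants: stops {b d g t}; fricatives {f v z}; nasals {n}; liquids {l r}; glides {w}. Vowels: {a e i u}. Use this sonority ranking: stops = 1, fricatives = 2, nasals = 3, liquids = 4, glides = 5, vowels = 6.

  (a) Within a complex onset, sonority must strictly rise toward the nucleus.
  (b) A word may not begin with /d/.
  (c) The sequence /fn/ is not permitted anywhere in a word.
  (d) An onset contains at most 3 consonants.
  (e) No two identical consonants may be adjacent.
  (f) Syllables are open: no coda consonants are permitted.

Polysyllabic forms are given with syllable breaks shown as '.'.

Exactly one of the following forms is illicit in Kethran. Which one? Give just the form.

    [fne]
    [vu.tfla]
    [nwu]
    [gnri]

[fne]

[fne] — violates constraint (c): contains banned sequence /fn/ → illicit
[vu.tfla] — σ1 onset /v/, coda /∅/ ok; σ2 onset /tfl/ (1→2→4 rises), coda /∅/ ok → licit
[nwu] — σ1 onset /nw/ (3→5 rises), coda /∅/ ok → licit
[gnri] — σ1 onset /gnr/ (1→3→4 rises), coda /∅/ ok → licit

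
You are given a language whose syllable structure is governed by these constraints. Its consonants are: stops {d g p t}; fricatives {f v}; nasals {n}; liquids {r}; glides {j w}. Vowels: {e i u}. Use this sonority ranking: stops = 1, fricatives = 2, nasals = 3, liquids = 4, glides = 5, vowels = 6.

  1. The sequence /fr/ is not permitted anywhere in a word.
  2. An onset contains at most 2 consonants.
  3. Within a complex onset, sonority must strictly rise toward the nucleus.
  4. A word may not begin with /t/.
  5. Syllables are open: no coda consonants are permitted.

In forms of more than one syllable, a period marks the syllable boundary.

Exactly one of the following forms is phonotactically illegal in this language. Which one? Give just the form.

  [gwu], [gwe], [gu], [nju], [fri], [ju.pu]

[gwu] — σ1 onset /gw/ (1→5 rises), coda /∅/ ok → phonotactically legal
[gwe] — σ1 onset /gw/ (1→5 rises), coda /∅/ ok → phonotactically legal
[gu] — σ1 onset /g/, coda /∅/ ok → phonotactically legal
[nju] — σ1 onset /nj/ (3→5 rises), coda /∅/ ok → phonotactically legal
[fri] — violates constraint 1: contains banned sequence /fr/ → phonotactically illegal
[ju.pu] — σ1 onset /j/, coda /∅/ ok; σ2 onset /p/, coda /∅/ ok → phonotactically legal

[fri]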